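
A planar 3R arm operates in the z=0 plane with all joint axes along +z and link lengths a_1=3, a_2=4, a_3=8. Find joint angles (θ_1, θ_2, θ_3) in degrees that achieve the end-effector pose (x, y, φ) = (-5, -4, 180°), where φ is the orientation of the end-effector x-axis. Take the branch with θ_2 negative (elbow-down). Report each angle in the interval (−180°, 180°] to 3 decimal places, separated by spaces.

-0.000 -90.000 -90.000

wrist centre = target − a_3·(cos φ, sin φ) = (3.0000, -4.0000)
cos θ_2 = (25.0000−3²−4²)/(2·3·4) = 0.0000; θ_2 = -90.0000° (elbow-down)
β = atan2(-4.0000,3.0000) = -53.1301°; ψ = atan2(-4.0000,3.0000) = -53.1301°
θ_1 = β − ψ = -0.0000°
θ_3 = φ − θ_1 − θ_2 = -90.0000° (wrapped to (-180°,180°])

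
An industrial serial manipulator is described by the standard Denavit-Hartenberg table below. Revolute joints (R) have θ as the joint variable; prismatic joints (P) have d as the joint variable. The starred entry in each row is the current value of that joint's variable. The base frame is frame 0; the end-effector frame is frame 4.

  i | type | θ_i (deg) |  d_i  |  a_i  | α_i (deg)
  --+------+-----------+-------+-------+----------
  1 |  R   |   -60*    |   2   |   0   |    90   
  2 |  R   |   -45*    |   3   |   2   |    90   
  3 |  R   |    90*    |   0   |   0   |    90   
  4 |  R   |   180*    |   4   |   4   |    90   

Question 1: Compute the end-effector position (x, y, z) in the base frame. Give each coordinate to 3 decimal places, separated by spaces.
2.987 -3.174 -2.243

after link 1: o_1 = (0.0000, 0.0000, 2.0000)
after link 2: o_2 = (-1.8910, -2.7247, 0.5858)
after link 3: o_3 = (-1.8910, -2.7247, 0.5858)
after link 4: o_4 = (2.9873, -3.1742, -2.2426)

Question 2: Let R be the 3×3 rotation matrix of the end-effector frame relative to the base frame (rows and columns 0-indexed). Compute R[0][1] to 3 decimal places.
End-effector y-axis (col 1 of R) = (0.3536,-0.6124,-0.7071)
R[0][1] = 0.3536

0.354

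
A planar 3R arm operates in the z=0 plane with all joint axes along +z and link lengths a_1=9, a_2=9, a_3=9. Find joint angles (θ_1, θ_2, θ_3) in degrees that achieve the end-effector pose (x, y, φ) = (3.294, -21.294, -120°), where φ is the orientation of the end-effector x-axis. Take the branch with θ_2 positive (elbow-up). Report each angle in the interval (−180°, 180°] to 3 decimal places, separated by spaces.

wrist centre = target − a_3·(cos φ, sin φ) = (7.7940, -13.4998)
cos θ_2 = (242.9903−9²−9²)/(2·9·9) = 0.4999; θ_2 = 60.0040° (elbow-up)
β = atan2(-13.4998,7.7940) = -60.0003°; ψ = atan2(7.7945,13.4995) = 30.0020°
θ_1 = β − ψ = -90.0023°
θ_3 = φ − θ_1 − θ_2 = -90.0017° (wrapped to (-180°,180°])

-90.002 60.004 -90.002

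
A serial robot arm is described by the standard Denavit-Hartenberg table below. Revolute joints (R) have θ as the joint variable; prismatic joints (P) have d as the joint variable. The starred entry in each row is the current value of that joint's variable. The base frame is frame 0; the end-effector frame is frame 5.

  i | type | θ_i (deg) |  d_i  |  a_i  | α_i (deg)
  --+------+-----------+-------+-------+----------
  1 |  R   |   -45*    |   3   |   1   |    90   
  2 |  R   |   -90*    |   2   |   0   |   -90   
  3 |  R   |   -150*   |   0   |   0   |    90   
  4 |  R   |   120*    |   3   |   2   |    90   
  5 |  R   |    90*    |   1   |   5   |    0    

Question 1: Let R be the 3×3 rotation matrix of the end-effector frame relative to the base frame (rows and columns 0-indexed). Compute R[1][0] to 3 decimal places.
0.612

End-effector x-axis (col 0 of R) = (0.6124,0.6124,0.5000)
R[1][0] = 0.6124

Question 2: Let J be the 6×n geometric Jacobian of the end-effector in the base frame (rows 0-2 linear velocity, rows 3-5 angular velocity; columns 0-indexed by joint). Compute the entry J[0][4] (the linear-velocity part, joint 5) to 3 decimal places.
-3.946

axis z_4 = (0.0474,-0.6597,0.7500); lever o_n−o_4 = (3.1092,2.4021,3.2500)
cross product → J_v[:, 4] = (-3.9457,2.1780,2.1651)
J_ω[:, 4] = z_4
entry J[0][4] = -3.9457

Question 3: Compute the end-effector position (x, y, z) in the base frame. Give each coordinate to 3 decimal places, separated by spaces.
after link 1: o_1 = (0.7071, -0.7071, 3.0000)
after link 2: o_2 = (-0.7071, -2.1213, 3.0000)
after link 3: o_3 = (-0.7071, -2.1213, 3.0000)
after link 4: o_4 = (2.7083, -1.1554, 3.6340)
after link 5: o_5 = (5.8175, 1.2467, 6.8840)

5.818 1.247 6.884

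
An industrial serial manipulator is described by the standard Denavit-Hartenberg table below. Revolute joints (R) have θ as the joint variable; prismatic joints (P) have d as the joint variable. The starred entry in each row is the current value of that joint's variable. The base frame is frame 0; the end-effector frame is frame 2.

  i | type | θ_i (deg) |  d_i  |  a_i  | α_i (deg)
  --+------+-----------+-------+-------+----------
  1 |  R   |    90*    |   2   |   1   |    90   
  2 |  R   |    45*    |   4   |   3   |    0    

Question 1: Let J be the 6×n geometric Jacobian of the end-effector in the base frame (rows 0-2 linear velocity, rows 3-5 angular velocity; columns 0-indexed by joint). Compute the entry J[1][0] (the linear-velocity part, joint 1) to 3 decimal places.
axis z_0 = ẑ; lever o_n−o_0 = (4.0000,3.1213,4.1213)
cross product → J_v[:, 0] = (-3.1213,4.0000,0.0000)
J_ω[:, 0] = z_0
entry J[1][0] = 4.0000

4.000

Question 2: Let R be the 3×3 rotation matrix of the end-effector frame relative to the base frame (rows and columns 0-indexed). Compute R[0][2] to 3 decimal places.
End-effector z-axis (col 2 of R) = (1.0000,-0.0000,0.0000)
R[0][2] = 1.0000

1.000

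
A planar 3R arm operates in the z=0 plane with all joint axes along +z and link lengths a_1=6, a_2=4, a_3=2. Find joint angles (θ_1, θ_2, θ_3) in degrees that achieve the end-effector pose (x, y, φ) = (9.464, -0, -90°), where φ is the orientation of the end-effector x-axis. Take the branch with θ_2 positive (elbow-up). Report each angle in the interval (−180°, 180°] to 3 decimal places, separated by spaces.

-0.002 30.005 -120.003

wrist centre = target − a_3·(cos φ, sin φ) = (9.4640, 2.0000)
cos θ_2 = (93.5673−6²−4²)/(2·6·4) = 0.8660; θ_2 = 30.0046° (elbow-up)
β = atan2(2.0000,9.4640) = 11.9326°; ψ = atan2(2.0003,9.4639) = 11.9343°
θ_1 = β − ψ = -0.0017°
θ_3 = φ − θ_1 − θ_2 = -120.0029° (wrapped to (-180°,180°])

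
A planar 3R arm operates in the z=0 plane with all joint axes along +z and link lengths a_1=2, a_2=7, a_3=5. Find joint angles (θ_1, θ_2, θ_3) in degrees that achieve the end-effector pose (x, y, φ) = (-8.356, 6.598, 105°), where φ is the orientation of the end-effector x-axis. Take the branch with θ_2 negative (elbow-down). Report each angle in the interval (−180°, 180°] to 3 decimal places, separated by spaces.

wrist centre = target − a_3·(cos φ, sin φ) = (-7.0619, 1.7684)
cos θ_2 = (52.9976−2²−7²)/(2·2·7) = -0.0001; θ_2 = -90.0048° (elbow-down)
β = atan2(1.7684,-7.0619) = 165.9417°; ψ = atan2(-7.0000,1.9994) = -74.0591°
θ_1 = β − ψ = 240.0007°
θ_3 = φ − θ_1 − θ_2 = -44.9959° (wrapped to (-180°,180°])

-119.999 -90.005 -44.996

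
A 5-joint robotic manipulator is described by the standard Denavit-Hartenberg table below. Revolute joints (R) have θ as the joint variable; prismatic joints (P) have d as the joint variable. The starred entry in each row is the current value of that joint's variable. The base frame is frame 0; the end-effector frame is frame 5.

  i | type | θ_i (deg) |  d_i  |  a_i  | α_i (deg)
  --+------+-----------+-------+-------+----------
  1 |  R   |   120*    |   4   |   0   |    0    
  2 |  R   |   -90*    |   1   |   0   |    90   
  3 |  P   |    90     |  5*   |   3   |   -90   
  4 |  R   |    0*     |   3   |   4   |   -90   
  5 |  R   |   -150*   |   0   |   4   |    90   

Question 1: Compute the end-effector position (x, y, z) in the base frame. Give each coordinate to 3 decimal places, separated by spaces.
-1.830 -6.830 8.536

after link 1: o_1 = (0.0000, 0.0000, 4.0000)
after link 2: o_2 = (0.0000, 0.0000, 5.0000)
after link 3: o_3 = (2.5000, -4.3301, 8.0000)
after link 4: o_4 = (-0.0981, -5.8301, 12.0000)
after link 5: o_5 = (-1.8301, -6.8301, 8.5359)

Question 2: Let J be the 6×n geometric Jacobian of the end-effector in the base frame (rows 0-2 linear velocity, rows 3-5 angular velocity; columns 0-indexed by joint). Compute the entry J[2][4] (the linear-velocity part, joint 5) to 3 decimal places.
axis z_4 = (-0.5000,0.8660,-0.0000); lever o_n−o_4 = (-1.7321,-1.0000,-3.4641)
cross product → J_v[:, 4] = (-3.0000,-1.7321,2.0000)
J_ω[:, 4] = z_4
entry J[2][4] = 2.0000

2.000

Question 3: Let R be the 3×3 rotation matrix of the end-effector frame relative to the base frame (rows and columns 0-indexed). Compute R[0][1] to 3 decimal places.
End-effector y-axis (col 1 of R) = (-0.5000,0.8660,-0.0000)
R[0][1] = -0.5000

-0.500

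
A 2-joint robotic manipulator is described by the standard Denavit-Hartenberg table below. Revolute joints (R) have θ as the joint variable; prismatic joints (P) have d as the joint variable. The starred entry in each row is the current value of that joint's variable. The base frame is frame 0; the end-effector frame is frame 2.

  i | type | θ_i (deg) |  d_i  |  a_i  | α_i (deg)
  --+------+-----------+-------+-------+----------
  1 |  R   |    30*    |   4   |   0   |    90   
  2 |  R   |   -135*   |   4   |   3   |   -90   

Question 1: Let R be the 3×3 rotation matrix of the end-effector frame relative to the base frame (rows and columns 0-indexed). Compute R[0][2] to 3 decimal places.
End-effector z-axis (col 2 of R) = (0.6124,0.3536,-0.7071)
R[0][2] = 0.6124

0.612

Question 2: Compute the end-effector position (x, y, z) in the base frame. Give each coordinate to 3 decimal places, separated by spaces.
after link 1: o_1 = (0.0000, 0.0000, 4.0000)
after link 2: o_2 = (0.1629, -4.5248, 1.8787)

0.163 -4.525 1.879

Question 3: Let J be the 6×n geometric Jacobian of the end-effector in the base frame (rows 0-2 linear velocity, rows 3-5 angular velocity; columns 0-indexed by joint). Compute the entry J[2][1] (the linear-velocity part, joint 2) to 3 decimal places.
-2.121

axis z_1 = (0.5000,-0.8660,0.0000); lever o_n−o_1 = (0.1629,-4.5248,-2.1213)
cross product → J_v[:, 1] = (1.8371,1.0607,-2.1213)
J_ω[:, 1] = z_1
entry J[2][1] = -2.1213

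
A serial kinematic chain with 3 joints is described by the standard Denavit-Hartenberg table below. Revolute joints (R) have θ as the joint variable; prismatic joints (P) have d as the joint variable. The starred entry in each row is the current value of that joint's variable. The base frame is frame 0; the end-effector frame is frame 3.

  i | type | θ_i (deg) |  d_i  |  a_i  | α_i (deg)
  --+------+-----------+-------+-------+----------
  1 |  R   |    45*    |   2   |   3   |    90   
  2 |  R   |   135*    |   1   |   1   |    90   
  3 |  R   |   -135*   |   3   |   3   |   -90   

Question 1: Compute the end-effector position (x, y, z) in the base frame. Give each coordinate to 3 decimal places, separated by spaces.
3.389 4.975 3.328

after link 1: o_1 = (2.1213, 2.1213, 2.0000)
after link 2: o_2 = (2.3284, 0.9142, 2.7071)
after link 3: o_3 = (3.3891, 4.9749, 3.3284)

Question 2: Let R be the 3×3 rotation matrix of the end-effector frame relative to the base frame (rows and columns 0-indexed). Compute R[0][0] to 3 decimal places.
-0.146

End-effector x-axis (col 0 of R) = (-0.1464,0.8536,-0.5000)
R[0][0] = -0.1464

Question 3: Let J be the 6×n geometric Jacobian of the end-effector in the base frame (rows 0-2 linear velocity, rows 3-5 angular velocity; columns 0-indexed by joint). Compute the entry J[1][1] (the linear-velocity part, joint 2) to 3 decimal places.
-0.939

axis z_1 = (0.7071,-0.7071,0.0000); lever o_n−o_1 = (1.2678,2.8536,1.3284)
cross product → J_v[:, 1] = (-0.9393,-0.9393,2.9142)
J_ω[:, 1] = z_1
entry J[1][1] = -0.9393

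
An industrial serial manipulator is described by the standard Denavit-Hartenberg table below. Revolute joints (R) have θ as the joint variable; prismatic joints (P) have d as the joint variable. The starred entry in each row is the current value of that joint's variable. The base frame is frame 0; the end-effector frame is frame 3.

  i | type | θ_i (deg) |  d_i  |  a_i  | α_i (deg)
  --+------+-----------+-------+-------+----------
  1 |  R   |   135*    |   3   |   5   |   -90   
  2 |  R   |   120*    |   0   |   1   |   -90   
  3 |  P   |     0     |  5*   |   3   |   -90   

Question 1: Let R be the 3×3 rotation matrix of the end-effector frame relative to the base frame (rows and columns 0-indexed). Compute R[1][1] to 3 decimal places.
0.612

End-effector y-axis (col 1 of R) = (-0.6124,0.6124,-0.5000)
R[1][1] = 0.6124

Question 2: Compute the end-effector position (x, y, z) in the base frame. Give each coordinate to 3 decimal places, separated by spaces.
after link 1: o_1 = (-3.5355, 3.5355, 3.0000)
after link 2: o_2 = (-3.1820, 3.1820, 2.1340)
after link 3: o_3 = (0.9405, -0.9405, 2.0359)

0.941 -0.941 2.036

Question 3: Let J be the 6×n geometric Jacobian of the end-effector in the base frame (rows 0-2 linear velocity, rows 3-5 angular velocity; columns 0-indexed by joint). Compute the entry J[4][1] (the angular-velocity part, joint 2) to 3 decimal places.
axis z_1 = (-0.7071,-0.7071,0.0000); lever o_n−o_1 = (4.4761,-4.4761,-0.9641)
cross product → J_v[:, 1] = (0.6817,-0.6817,6.3301)
J_ω[:, 1] = z_1
entry J[4][1] = -0.7071

-0.707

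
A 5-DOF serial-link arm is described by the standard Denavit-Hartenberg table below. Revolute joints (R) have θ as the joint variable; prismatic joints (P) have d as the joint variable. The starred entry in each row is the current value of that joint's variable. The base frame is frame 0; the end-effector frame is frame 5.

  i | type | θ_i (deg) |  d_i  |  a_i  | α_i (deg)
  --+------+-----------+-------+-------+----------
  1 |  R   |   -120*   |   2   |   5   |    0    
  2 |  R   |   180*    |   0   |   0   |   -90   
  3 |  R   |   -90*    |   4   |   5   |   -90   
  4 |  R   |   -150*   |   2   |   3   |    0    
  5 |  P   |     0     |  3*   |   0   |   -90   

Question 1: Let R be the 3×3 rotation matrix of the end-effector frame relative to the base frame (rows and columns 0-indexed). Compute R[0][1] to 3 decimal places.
End-effector y-axis (col 1 of R) = (-0.5000,-0.8660,0.0000)
R[0][1] = -0.5000

-0.500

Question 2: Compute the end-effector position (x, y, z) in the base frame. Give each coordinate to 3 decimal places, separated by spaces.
after link 1: o_1 = (-2.5000, -4.3301, 2.0000)
after link 2: o_2 = (-2.5000, -4.3301, 2.0000)
after link 3: o_3 = (-5.9641, -2.3301, 7.0000)
after link 4: o_4 = (-6.2631, 0.1519, 4.4019)
after link 5: o_5 = (-4.7631, 2.7500, 4.4019)

-4.763 2.750 4.402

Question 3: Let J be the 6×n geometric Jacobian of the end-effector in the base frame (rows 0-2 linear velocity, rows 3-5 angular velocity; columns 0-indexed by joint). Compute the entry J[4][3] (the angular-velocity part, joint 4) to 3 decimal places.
0.866

axis z_3 = (0.5000,0.8660,-0.0000); lever o_n−o_3 = (1.2010,5.0801,-2.5981)
cross product → J_v[:, 3] = (-2.2500,1.2990,1.5000)
J_ω[:, 3] = z_3
entry J[4][3] = 0.8660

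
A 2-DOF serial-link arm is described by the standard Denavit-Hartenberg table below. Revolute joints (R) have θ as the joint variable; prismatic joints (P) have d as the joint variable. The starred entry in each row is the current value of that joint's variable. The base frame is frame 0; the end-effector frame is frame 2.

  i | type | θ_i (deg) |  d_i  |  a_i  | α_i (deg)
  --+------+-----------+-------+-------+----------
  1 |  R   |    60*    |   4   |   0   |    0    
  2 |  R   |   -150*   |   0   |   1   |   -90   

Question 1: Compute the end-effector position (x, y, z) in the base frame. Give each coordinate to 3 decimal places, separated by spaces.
-0.000 -1.000 4.000

after link 1: o_1 = (0.0000, 0.0000, 4.0000)
after link 2: o_2 = (-0.0000, -1.0000, 4.0000)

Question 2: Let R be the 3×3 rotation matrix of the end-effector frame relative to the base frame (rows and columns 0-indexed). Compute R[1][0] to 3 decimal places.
-1.000

End-effector x-axis (col 0 of R) = (-0.0000,-1.0000,0.0000)
R[1][0] = -1.0000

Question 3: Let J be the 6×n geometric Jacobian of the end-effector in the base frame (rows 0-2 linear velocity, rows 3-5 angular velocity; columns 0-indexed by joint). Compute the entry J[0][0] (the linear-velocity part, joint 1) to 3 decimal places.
1.000

axis z_0 = ẑ; lever o_n−o_0 = (-0.0000,-1.0000,4.0000)
cross product → J_v[:, 0] = (1.0000,-0.0000,0.0000)
J_ω[:, 0] = z_0
entry J[0][0] = 1.0000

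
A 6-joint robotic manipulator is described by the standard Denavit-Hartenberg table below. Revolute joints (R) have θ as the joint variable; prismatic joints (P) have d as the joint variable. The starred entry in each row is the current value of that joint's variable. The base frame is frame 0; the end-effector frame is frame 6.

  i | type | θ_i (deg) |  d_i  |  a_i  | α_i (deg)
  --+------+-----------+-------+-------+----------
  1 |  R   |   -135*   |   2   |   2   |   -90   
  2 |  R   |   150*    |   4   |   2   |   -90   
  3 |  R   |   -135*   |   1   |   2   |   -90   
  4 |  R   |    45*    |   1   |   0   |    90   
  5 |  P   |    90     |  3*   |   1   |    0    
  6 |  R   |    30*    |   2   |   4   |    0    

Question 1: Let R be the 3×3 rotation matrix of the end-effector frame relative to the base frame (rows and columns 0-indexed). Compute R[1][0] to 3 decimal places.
0.397

End-effector x-axis (col 0 of R) = (0.9093,0.3969,-0.1250)
R[1][0] = 0.3969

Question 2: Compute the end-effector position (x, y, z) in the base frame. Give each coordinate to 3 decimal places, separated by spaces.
after link 1: o_1 = (-1.4142, -1.4142, 2.0000)
after link 2: o_2 = (2.6390, -3.0179, 1.0000)
after link 3: o_3 = (3.1265, -4.5304, 2.5731)
after link 4: o_4 = (4.0595, -4.5974, 2.2196)
after link 5: o_5 = (5.8846, -5.8936, 4.4531)
after link 6: o_6 = (10.1167, -5.1256, 5.6779)

10.117 -5.126 5.678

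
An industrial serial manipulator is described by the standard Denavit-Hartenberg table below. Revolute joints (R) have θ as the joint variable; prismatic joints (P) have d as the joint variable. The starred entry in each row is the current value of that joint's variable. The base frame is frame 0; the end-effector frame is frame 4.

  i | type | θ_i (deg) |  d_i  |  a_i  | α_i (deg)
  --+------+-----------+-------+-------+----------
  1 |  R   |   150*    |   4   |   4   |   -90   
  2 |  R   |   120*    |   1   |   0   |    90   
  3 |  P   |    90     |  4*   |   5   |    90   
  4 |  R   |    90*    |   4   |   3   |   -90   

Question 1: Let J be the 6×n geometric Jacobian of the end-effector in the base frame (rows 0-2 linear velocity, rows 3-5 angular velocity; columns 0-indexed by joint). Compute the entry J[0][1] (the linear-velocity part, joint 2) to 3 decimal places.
6.031

axis z_1 = (-0.5000,-0.8660,0.0000); lever o_n−o_1 = (-6.5179,-3.1651,-6.9641)
cross product → J_v[:, 1] = (6.0311,-3.4821,-4.0622)
J_ω[:, 1] = z_1
entry J[0][1] = 6.0311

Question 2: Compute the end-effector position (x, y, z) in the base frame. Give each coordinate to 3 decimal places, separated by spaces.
after link 1: o_1 = (-3.4641, 2.0000, 4.0000)
after link 2: o_2 = (-3.9641, 1.1340, 4.0000)
after link 3: o_3 = (-9.4641, -1.4641, 2.0000)
after link 4: o_4 = (-9.9821, -1.1651, -2.9641)

-9.982 -1.165 -2.964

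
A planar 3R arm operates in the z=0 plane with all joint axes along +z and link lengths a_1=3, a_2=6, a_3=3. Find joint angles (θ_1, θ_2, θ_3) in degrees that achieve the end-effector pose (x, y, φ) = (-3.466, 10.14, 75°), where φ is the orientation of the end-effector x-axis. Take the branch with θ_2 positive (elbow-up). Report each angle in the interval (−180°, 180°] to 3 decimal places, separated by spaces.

wrist centre = target − a_3·(cos φ, sin φ) = (-4.2425, 7.2422)
cos θ_2 = (70.4482−3²−6²)/(2·3·6) = 0.7069; θ_2 = 45.0171° (elbow-up)
β = atan2(7.2422,-4.2425) = 120.3616°; ψ = atan2(4.2439,7.2414) = 30.3730°
θ_1 = β − ψ = 89.9885°
θ_3 = φ − θ_1 − θ_2 = -60.0056° (wrapped to (-180°,180°])

89.989 45.017 -60.006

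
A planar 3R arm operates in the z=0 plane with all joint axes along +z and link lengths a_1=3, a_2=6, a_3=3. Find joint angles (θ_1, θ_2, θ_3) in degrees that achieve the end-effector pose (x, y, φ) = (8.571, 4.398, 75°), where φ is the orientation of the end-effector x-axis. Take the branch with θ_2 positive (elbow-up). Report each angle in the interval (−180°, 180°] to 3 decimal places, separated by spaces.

-29.992 59.990 45.002

wrist centre = target − a_3·(cos φ, sin φ) = (7.7945, 1.5002)
cos θ_2 = (63.0056−3²−6²)/(2·3·6) = 0.5002; θ_2 = 59.9898° (elbow-up)
β = atan2(1.5002,7.7945) = 10.8945°; ψ = atan2(5.1956,6.0009) = 40.8861°
θ_1 = β − ψ = -29.9915°
θ_3 = φ − θ_1 − θ_2 = 45.0018° (wrapped to (-180°,180°])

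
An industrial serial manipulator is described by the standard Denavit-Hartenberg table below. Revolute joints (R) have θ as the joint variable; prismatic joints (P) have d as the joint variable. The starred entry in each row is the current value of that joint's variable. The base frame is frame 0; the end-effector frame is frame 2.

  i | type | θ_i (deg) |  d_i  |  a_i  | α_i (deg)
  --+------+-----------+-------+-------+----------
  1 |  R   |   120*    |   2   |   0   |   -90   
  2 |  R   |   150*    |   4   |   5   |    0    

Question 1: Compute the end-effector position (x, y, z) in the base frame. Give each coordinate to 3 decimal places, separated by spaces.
after link 1: o_1 = (0.0000, 0.0000, 2.0000)
after link 2: o_2 = (-1.2990, -5.7500, -0.5000)

-1.299 -5.750 -0.500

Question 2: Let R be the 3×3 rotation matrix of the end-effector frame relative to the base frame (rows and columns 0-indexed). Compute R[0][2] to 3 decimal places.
-0.866

End-effector z-axis (col 2 of R) = (-0.8660,-0.5000,0.0000)
R[0][2] = -0.8660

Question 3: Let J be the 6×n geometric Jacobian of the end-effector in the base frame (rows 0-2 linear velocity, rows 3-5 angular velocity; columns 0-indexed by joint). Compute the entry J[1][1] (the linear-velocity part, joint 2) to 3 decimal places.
-2.165

axis z_1 = (-0.8660,-0.5000,0.0000); lever o_n−o_1 = (-1.2990,-5.7500,-2.5000)
cross product → J_v[:, 1] = (1.2500,-2.1651,4.3301)
J_ω[:, 1] = z_1
entry J[1][1] = -2.1651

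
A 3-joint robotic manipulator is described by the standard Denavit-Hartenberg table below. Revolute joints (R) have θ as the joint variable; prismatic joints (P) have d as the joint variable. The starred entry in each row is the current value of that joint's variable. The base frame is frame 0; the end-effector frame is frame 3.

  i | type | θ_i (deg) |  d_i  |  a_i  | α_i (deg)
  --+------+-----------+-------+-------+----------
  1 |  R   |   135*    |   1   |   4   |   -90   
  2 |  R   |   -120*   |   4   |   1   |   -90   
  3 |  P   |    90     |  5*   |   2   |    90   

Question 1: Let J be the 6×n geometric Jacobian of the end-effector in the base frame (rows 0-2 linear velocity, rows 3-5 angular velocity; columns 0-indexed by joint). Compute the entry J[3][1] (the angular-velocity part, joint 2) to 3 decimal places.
-0.707

axis z_1 = (-0.7071,-0.7071,0.0000); lever o_n−o_1 = (-4.1225,1.2941,3.3660)
cross product → J_v[:, 1] = (-2.3801,2.3801,-3.8301)
J_ω[:, 1] = z_1
entry J[3][1] = -0.7071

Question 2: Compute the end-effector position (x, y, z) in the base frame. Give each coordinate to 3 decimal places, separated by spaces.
-6.951 4.123 4.366

after link 1: o_1 = (-2.8284, 2.8284, 1.0000)
after link 2: o_2 = (-5.3033, -0.3536, 1.8660)
after link 3: o_3 = (-6.9509, 4.1225, 4.3660)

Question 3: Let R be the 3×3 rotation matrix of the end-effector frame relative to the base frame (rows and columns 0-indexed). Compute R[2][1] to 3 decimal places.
End-effector y-axis (col 1 of R) = (-0.6124,0.6124,0.5000)
R[2][1] = 0.5000

0.500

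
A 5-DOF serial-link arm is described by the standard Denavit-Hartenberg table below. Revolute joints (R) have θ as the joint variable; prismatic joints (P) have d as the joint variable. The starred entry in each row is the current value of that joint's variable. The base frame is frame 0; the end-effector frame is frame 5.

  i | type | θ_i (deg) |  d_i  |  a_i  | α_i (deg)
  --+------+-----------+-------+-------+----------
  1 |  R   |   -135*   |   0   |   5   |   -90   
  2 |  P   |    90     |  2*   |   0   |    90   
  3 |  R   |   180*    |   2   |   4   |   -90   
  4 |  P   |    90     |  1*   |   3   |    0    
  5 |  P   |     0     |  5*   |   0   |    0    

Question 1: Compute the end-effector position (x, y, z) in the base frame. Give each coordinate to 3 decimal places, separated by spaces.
-5.657 0.000 4.000

after link 1: o_1 = (-3.5355, -3.5355, 0.0000)
after link 2: o_2 = (-2.1213, -4.9497, 0.0000)
after link 3: o_3 = (-3.5355, -6.3640, 4.0000)
after link 4: o_4 = (-2.1213, -3.5355, 4.0000)
after link 5: o_5 = (-5.6569, 0.0000, 4.0000)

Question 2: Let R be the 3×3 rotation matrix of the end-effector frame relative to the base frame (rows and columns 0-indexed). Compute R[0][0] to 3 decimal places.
End-effector x-axis (col 0 of R) = (0.7071,0.7071,0.0000)
R[0][0] = 0.7071

0.707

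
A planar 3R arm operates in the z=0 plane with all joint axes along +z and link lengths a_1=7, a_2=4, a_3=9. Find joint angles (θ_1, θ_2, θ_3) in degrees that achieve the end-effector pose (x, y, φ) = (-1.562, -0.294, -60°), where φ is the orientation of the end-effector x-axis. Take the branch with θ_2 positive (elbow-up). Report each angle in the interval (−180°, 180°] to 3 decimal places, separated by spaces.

wrist centre = target − a_3·(cos φ, sin φ) = (-6.0620, 7.5002)
cos θ_2 = (93.0013−7²−4²)/(2·7·4) = 0.5000; θ_2 = 59.9985° (elbow-up)
β = atan2(7.5002,-6.0620) = 128.9466°; ψ = atan2(3.4640,9.0001) = 21.0512°
θ_1 = β − ψ = 107.8954°
θ_3 = φ − θ_1 − θ_2 = 132.1061° (wrapped to (-180°,180°])

107.895 59.998 132.106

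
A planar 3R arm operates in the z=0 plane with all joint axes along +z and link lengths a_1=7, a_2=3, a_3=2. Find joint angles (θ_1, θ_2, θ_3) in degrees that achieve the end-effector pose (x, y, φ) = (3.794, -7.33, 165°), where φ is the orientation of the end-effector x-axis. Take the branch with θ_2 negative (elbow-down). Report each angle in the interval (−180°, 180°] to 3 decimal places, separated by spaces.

wrist centre = target − a_3·(cos φ, sin φ) = (5.7259, -7.8476)
cos θ_2 = (94.3708−7²−3²)/(2·7·3) = 0.8660; θ_2 = -30.0062° (elbow-down)
β = atan2(-7.8476,5.7259) = -53.8845°; ψ = atan2(-1.5003,9.5979) = -8.8842°
θ_1 = β − ψ = -45.0003°
θ_3 = φ − θ_1 − θ_2 = -119.9935° (wrapped to (-180°,180°])

-45.000 -30.006 -119.994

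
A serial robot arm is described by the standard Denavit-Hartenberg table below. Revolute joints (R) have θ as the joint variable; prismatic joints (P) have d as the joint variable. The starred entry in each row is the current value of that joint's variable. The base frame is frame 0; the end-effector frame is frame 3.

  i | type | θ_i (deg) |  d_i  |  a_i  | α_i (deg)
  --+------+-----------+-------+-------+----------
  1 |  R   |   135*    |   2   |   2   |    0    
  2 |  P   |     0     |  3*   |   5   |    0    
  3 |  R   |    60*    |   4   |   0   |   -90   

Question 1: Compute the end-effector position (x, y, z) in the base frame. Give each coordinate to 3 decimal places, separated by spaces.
after link 1: o_1 = (-1.4142, 1.4142, 2.0000)
after link 2: o_2 = (-4.9497, 4.9497, 5.0000)
after link 3: o_3 = (-4.9497, 4.9497, 9.0000)

-4.950 4.950 9.000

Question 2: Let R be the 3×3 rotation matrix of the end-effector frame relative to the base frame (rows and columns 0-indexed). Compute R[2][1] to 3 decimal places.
End-effector y-axis (col 1 of R) = (0.0000,-0.0000,-1.0000)
R[2][1] = -1.0000

-1.000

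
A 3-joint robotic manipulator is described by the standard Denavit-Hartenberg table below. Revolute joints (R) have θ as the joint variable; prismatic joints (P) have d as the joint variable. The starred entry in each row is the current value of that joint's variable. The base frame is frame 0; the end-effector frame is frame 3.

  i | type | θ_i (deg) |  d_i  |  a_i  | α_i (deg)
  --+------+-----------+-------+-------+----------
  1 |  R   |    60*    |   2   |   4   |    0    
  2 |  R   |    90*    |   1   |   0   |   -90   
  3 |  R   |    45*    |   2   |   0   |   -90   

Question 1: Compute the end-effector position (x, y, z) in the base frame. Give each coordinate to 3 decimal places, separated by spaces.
1.000 1.732 3.000

after link 1: o_1 = (2.0000, 3.4641, 2.0000)
after link 2: o_2 = (2.0000, 3.4641, 3.0000)
after link 3: o_3 = (1.0000, 1.7321, 3.0000)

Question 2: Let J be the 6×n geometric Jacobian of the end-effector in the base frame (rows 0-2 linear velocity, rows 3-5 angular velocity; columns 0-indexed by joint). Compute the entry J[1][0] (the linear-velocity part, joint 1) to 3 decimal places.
axis z_0 = ẑ; lever o_n−o_0 = (1.0000,1.7321,3.0000)
cross product → J_v[:, 0] = (-1.7321,1.0000,0.0000)
J_ω[:, 0] = z_0
entry J[1][0] = 1.0000

1.000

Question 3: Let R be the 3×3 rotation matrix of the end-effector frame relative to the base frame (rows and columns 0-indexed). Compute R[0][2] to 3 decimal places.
End-effector z-axis (col 2 of R) = (0.6124,-0.3536,-0.7071)
R[0][2] = 0.6124

0.612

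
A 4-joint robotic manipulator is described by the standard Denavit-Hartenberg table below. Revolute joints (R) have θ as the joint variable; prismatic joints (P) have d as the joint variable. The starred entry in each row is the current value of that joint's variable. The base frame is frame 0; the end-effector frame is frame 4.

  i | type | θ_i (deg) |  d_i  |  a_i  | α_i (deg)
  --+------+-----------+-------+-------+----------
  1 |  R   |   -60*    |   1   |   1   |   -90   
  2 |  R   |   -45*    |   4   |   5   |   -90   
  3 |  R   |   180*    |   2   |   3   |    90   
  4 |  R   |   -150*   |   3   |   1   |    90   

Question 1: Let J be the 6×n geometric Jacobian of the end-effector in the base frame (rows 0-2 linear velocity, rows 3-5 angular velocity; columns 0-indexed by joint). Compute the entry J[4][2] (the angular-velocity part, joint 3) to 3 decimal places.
axis z_2 = (0.3536,-0.6124,-0.7071); lever o_n−o_2 = (-2.8222,-1.1118,-2.5696)
cross product → J_v[:, 2] = (0.7874,2.9041,-2.1213)
J_ω[:, 2] = z_2
entry J[4][2] = -0.6124

-0.612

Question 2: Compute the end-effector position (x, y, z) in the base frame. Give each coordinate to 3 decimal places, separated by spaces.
after link 1: o_1 = (0.5000, -0.8660, 1.0000)
after link 2: o_2 = (5.7319, -1.9279, 4.5355)
after link 3: o_3 = (5.3783, -1.3155, 1.0000)
after link 4: o_4 = (2.9096, -3.0397, 1.9659)

2.910 -3.040 1.966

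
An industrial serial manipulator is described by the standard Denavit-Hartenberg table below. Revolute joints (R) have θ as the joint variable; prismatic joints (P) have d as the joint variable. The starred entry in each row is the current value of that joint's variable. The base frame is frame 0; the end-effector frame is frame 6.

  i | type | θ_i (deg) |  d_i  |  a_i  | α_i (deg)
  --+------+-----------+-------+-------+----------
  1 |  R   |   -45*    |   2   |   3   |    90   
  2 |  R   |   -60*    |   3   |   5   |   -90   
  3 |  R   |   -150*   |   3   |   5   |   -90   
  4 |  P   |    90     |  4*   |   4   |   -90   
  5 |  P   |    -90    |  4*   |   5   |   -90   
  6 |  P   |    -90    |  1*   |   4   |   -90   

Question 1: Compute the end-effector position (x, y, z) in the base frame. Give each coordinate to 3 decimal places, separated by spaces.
-1.398 -11.746 -9.477

after link 1: o_1 = (2.1213, -2.1213, 2.0000)
after link 2: o_2 = (1.7678, -6.0104, -2.3301)
after link 3: o_3 = (0.3062, -8.0844, 2.9199)
after link 4: o_4 = (-3.8857, -8.7915, -0.8122)
after link 5: o_5 = (-3.4247, -12.5477, -5.9772)
after link 6: o_6 = (-1.3981, -11.7459, -9.4772)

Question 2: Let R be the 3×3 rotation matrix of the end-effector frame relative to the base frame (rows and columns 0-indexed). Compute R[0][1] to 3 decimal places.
0.612

End-effector y-axis (col 1 of R) = (0.6124,-0.6124,0.5000)
R[0][1] = 0.6124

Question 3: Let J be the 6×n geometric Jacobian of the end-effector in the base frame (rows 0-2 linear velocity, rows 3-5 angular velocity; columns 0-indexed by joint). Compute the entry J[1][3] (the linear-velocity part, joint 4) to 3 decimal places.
prismatic axis z_3 = (-0.4356,-0.7891,-0.4330)
J_v[:, 3] = z_3; J_ω[:, 3] = (0,0,0)
entry J[1][3] = -0.7891

-0.789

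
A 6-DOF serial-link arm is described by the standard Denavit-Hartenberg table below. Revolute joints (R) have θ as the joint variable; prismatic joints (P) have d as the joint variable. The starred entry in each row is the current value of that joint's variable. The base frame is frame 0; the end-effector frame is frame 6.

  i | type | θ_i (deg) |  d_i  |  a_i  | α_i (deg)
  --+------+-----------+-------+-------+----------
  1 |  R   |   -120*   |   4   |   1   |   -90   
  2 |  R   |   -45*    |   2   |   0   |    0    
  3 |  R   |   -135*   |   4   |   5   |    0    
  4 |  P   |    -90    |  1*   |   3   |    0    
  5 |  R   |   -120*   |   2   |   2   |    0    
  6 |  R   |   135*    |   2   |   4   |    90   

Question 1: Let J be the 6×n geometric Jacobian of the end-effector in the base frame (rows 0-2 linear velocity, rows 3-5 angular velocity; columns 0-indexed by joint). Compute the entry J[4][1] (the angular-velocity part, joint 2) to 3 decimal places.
-0.500

axis z_1 = (0.8660,-0.5000,0.0000); lever o_n−o_1 = (11.6779,-1.7733,-5.8637)
cross product → J_v[:, 1] = (2.9319,5.0781,4.3032)
J_ω[:, 1] = z_1
entry J[4][1] = -0.5000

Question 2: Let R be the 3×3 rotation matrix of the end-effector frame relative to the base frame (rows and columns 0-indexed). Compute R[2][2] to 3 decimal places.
End-effector z-axis (col 2 of R) = (-0.4830,-0.8365,-0.2588)
R[2][2] = -0.2588

-0.259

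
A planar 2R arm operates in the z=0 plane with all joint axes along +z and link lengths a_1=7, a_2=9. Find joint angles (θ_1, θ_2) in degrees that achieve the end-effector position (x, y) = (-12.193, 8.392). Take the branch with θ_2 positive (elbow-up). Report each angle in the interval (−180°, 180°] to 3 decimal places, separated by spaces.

cos θ_2 = (219.0949−7²−9²)/(2·7·9) = 0.7071; θ_2 = 45.0003° (elbow-up)
β = atan2(8.3920,-12.1930) = 145.4618°; ψ = atan2(6.3640,13.3639) = 25.4641°
θ_1 = β − ψ = 119.9976°

119.998 45.000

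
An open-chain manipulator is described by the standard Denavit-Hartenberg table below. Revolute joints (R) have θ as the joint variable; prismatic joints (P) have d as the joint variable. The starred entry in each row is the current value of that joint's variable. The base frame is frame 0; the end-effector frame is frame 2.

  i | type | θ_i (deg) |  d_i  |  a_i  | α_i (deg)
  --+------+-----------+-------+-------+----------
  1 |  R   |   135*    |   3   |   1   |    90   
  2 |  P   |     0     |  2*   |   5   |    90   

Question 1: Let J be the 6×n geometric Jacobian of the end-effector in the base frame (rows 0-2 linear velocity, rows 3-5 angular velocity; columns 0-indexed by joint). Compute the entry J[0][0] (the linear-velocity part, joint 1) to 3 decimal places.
-5.657

axis z_0 = ẑ; lever o_n−o_0 = (-2.8284,5.6569,3.0000)
cross product → J_v[:, 0] = (-5.6569,-2.8284,0.0000)
J_ω[:, 0] = z_0
entry J[0][0] = -5.6569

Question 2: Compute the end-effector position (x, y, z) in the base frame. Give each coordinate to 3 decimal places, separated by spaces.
-2.828 5.657 3.000

after link 1: o_1 = (-0.7071, 0.7071, 3.0000)
after link 2: o_2 = (-2.8284, 5.6569, 3.0000)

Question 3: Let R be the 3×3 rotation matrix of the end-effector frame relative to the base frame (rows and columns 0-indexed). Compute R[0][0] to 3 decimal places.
-0.707

End-effector x-axis (col 0 of R) = (-0.7071,0.7071,0.0000)
R[0][0] = -0.7071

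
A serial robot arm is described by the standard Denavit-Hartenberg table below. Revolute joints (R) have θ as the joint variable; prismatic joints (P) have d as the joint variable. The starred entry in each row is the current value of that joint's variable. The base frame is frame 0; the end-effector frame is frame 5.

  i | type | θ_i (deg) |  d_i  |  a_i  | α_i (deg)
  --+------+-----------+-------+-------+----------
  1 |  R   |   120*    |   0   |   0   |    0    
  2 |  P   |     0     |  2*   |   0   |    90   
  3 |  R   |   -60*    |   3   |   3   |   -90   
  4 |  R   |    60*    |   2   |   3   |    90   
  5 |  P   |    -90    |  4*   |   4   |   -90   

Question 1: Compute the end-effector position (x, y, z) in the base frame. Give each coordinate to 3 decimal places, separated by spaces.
0.955 3.150 -5.897

after link 1: o_1 = (0.0000, 0.0000, 0.0000)
after link 2: o_2 = (0.0000, 0.0000, 2.0000)
after link 3: o_3 = (1.8481, 2.7990, -0.5981)
after link 4: o_4 = (-1.6429, 3.6495, -0.8971)
after link 5: o_5 = (0.9551, 3.1495, -5.8971)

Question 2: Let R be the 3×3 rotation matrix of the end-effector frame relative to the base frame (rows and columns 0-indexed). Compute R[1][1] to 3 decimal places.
End-effector y-axis (col 1 of R) = (-0.2165,-0.6250,0.7500)
R[1][1] = -0.6250

-0.625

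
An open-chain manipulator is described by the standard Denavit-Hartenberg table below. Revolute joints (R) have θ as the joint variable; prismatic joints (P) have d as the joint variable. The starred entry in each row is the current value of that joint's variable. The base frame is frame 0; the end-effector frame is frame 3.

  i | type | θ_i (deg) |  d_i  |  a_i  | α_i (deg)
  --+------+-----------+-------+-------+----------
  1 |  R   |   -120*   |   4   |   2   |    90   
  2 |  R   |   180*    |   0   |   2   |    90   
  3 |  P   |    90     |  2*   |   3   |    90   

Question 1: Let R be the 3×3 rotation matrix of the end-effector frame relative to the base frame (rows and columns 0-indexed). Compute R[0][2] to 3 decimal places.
0.500

End-effector z-axis (col 2 of R) = (0.5000,0.8660,0.0000)
R[0][2] = 0.5000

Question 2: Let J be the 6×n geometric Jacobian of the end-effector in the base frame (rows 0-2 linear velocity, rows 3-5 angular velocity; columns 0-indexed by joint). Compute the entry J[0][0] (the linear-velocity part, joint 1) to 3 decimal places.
axis z_0 = ẑ; lever o_n−o_0 = (-2.5981,1.5000,6.0000)
cross product → J_v[:, 0] = (-1.5000,-2.5981,0.0000)
J_ω[:, 0] = z_0
entry J[0][0] = -1.5000

-1.500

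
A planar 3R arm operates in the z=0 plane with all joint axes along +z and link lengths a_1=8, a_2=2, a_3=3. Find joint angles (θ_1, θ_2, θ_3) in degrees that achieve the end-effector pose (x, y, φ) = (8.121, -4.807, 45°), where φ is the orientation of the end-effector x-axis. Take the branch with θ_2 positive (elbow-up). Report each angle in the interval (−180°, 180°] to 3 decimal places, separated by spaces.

-60.003 60.005 44.998

wrist centre = target − a_3·(cos φ, sin φ) = (5.9997, -6.9283)
cos θ_2 = (83.9978−8²−2²)/(2·8·2) = 0.4999; θ_2 = 60.0046° (elbow-up)
β = atan2(-6.9283,5.9997) = -49.1086°; ψ = atan2(1.7321,8.9999) = 10.8941°
θ_1 = β − ψ = -60.0026°
θ_3 = φ − θ_1 − θ_2 = 44.9981° (wrapped to (-180°,180°])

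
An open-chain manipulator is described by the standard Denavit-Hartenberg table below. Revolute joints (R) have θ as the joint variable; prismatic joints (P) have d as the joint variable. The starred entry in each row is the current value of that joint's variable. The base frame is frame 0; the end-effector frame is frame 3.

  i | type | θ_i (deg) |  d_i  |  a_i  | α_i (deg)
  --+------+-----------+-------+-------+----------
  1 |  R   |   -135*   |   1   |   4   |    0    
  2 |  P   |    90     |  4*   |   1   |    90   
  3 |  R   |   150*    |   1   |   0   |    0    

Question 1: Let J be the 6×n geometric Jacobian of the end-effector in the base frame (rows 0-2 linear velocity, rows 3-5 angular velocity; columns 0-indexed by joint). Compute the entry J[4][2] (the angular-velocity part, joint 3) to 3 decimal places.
-0.707

axis z_2 = (-0.7071,-0.7071,0.0000); lever o_n−o_2 = (-0.7071,-0.7071,0.0000)
cross product → J_v[:, 2] = (0.0000,-0.0000,0.0000)
J_ω[:, 2] = z_2
entry J[4][2] = -0.7071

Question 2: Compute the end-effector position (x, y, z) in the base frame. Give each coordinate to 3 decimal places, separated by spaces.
after link 1: o_1 = (-2.8284, -2.8284, 1.0000)
after link 2: o_2 = (-2.1213, -3.5355, 5.0000)
after link 3: o_3 = (-2.8284, -4.2426, 5.0000)

-2.828 -4.243 5.000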